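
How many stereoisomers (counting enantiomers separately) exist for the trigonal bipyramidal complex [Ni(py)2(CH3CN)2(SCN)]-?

A trigonal bipyramid has two axial and three equatorial sites, which are chemically inequivalent.
Exhaustive case analysis gives 5 geometric isomers.
One of these lacks any improper symmetry element and so occurs as an enantiomeric pair, giving 5 + 1 = 6 stereoisomers in total.

6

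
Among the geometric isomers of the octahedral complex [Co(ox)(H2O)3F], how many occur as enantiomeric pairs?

0

An octahedron has six vertices in three trans pairs; every non-trans pair is cis.
Each ox is bidentate and must span two cis positions.
There are 2 geometric isomers: H2O fac; H2O mer.
Each arrangement has an internal mirror plane or centre of symmetry, so none is chiral.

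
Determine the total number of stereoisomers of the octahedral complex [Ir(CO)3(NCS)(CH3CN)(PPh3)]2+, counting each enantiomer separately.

5

In an octahedral complex each vertex has one trans partner and four cis neighbours.
Systematic placement gives 4 geometric isomers: CO mer (3 arrangements); CO fac (chiral).
One of these lacks any improper symmetry element and so occurs as an enantiomeric pair, giving 4 + 1 = 5 stereoisomers in total.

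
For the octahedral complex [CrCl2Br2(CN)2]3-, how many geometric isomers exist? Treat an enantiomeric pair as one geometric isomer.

5

An octahedron has six vertices in three trans pairs; every non-trans pair is cis.
Working through the distinct placements yields 5 geometric isomers: Cl trans, Br trans, CN trans; Cl cis, Br trans, CN cis; Cl trans, Br cis, CN cis; Cl cis, Br cis, CN cis (chiral); Cl cis, Br cis, CN trans.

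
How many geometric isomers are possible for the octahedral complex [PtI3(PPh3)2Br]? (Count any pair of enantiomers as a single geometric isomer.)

3

The six octahedral sites form three mutually perpendicular trans pairs.
Working through the distinct placements yields 3 geometric isomers: I mer, PPh3 trans; I fac, PPh3 cis; I mer, PPh3 cis.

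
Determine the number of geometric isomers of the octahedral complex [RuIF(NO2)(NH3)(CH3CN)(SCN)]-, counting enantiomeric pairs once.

An octahedron has six vertices in three trans pairs; every non-trans pair is cis.
Systematic enumeration (placing each ligand type in turn and discarding arrangements equivalent by rotation or reflection) gives 15 geometric isomers.

15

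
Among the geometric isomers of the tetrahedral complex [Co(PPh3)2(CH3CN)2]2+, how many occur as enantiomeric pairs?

0

Only one geometric arrangement is possible.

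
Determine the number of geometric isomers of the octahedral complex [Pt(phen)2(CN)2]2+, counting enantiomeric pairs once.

2

In an octahedral complex each vertex has one trans partner and four cis neighbours.
Each phen is bidentate and must span two cis positions.
There are 2 geometric isomers: CN trans; CN cis (chiral).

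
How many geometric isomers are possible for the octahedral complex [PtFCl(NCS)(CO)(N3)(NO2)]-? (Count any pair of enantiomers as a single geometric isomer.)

15

In an octahedral complex each vertex has one trans partner and four cis neighbours.
Placing the ligands in turn and identifying arrangements related by rotation or reflection leaves 15 distinct geometric isomers.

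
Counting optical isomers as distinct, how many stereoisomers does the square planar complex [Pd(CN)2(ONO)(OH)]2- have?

A square has two trans pairs of vertices; adjacent vertices are cis.
The distinct arrangements are (2 in all): CN cis; CN trans.
Each arrangement has an internal mirror plane or centre of symmetry, so none is chiral.

2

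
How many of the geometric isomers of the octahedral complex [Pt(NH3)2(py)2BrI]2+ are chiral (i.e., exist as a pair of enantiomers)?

The distinct arrangements are (6 in all): NH3 trans, py trans; NH3 cis, py cis (3 arrangements, 2 chiral); NH3 cis, py trans; NH3 trans, py cis.
Of these, 2 lack any improper symmetry element and so occur as enantiomeric pairs, giving 6 + 2 = 8 stereoisomers in total.

2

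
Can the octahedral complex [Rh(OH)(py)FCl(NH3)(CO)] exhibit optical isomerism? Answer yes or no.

yes

Placing the ligands in turn and identifying arrangements related by rotation or reflection leaves 15 distinct geometric isomers.
Of these, 15 lack any improper symmetry element and so occur as enantiomeric pairs, giving 15 + 15 = 30 stereoisomers in total.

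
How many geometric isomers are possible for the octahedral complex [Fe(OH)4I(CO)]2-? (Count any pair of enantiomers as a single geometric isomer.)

The distinct arrangements are (2 in all): I and CO mutually trans; I and CO mutually cis.

2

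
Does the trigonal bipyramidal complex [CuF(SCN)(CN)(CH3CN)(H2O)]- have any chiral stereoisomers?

yes

A trigonal bipyramid has two axial and three equatorial sites, which are chemically inequivalent.
Placing the ligands in turn and identifying arrangements related by rotation or reflection leaves 10 distinct geometric isomers.
Of these, 10 lack any improper symmetry element and so occur as enantiomeric pairs, giving 10 + 10 = 20 stereoisomers in total.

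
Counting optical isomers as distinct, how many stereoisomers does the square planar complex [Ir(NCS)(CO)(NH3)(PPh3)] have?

The distinct arrangements are (3 in all): (CO/NH3 trans, NCS/PPh3 trans); (CO/PPh3 trans, NCS/NH3 trans); (CO/NCS trans, NH3/PPh3 trans).
Each arrangement has an internal mirror plane or centre of symmetry, so none is chiral.

3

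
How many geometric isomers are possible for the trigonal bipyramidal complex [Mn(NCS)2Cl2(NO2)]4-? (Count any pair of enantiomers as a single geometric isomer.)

In a trigonal bipyramid the two axial positions differ from the three equatorial ones.
Placing the ligands in turn and identifying arrangements related by rotation or reflection leaves 5 distinct geometric isomers.

5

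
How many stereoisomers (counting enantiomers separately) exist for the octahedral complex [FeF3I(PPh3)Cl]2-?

Working through the distinct placements yields 4 geometric isomers: F mer (3 arrangements); F fac (chiral).
One of these lacks any improper symmetry element and so occurs as an enantiomeric pair, giving 4 + 1 = 5 stereoisomers in total.

5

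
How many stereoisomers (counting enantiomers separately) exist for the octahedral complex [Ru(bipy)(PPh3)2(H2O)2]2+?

Each bipy is bidentate and must span two cis positions.
There are 3 geometric isomers: PPh3 cis, H2O trans; PPh3 cis, H2O cis (chiral); PPh3 trans, H2O cis.
One of these lacks any improper symmetry element and so occurs as an enantiomeric pair, giving 3 + 1 = 4 stereoisomers in total.

4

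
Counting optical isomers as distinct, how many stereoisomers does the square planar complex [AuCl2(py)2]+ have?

A square has two trans pairs of vertices; adjacent vertices are cis.
The distinct arrangements are (2 in all): Cl cis; Cl trans.
Each arrangement has an internal mirror plane or centre of symmetry, so none is chiral.

2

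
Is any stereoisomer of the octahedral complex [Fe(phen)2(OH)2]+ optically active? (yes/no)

yes

The six octahedral sites form three mutually perpendicular trans pairs.
Each phen is bidentate and must span two cis positions.
Working through the distinct placements yields 2 geometric isomers: OH trans; OH cis (chiral).
One of these lacks any improper symmetry element and so occurs as an enantiomeric pair, giving 2 + 1 = 3 stereoisomers in total.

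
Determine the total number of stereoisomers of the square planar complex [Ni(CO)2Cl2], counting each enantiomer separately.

A square has two trans pairs of vertices; adjacent vertices are cis.
Systematic placement gives 2 geometric isomers: CO cis; CO trans.
Each arrangement has an internal mirror plane or centre of symmetry, so none is chiral.

2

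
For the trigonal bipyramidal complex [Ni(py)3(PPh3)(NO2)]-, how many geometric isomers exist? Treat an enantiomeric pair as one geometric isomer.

4

In a trigonal bipyramid the two axial positions differ from the three equatorial ones.
Systematic placement gives 4 geometric isomers: PPh3 axial, NO2 axial; PPh3 equatorial, NO2 axial; PPh3 axial, NO2 equatorial; PPh3 equatorial, NO2 equatorial.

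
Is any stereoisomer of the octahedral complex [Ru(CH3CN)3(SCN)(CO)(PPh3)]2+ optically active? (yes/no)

yes

Systematic placement gives 4 geometric isomers: CH3CN mer (3 arrangements); CH3CN fac (chiral).
One of these lacks any improper symmetry element and so occurs as an enantiomeric pair, giving 4 + 1 = 5 stereoisomers in total.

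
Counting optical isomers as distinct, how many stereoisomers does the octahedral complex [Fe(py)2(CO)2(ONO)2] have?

6

The distinct arrangements are (5 in all): py trans, CO trans, ONO trans; py cis, CO trans, ONO cis; py trans, CO cis, ONO cis; py cis, CO cis, ONO cis (chiral); py cis, CO cis, ONO trans.
One of these lacks any improper symmetry element and so occurs as an enantiomeric pair, giving 5 + 1 = 6 stereoisomers in total.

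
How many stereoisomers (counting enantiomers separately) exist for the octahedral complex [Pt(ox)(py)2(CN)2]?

In an octahedral complex each vertex has one trans partner and four cis neighbours.
Each ox is bidentate and must span two cis positions.
There are 3 geometric isomers: py cis, CN trans; py trans, CN cis; py cis, CN cis (chiral).
One of these lacks any improper symmetry element and so occurs as an enantiomeric pair, giving 3 + 1 = 4 stereoisomers in total.

4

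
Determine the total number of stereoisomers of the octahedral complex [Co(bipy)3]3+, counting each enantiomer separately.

In an octahedral complex each vertex has one trans partner and four cis neighbours.
Each bipy is bidentate and must span two cis positions.
Only one geometric arrangement is possible; it has no improper symmetry element, so it exists as a pair of enantiomers (2 stereoisomers).

2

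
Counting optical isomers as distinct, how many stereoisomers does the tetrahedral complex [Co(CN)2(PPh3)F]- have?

1

Only one geometric arrangement is possible.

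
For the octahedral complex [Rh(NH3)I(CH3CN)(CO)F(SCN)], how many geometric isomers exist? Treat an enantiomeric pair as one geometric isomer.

15

An octahedron has six vertices in three trans pairs; every non-trans pair is cis.
Exhaustive case analysis gives 15 geometric isomers.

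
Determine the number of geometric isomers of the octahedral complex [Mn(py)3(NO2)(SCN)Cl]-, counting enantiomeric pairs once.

4

Working through the distinct placements yields 4 geometric isomers: py mer (3 arrangements); py fac (chiral).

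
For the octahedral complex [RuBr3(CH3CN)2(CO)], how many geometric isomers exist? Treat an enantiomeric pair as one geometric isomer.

Systematic placement gives 3 geometric isomers: Br mer, CH3CN cis; Br mer, CH3CN trans; Br fac, CH3CN cis.

3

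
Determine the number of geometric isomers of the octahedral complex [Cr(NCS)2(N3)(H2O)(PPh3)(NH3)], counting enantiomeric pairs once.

In an octahedral complex each vertex has one trans partner and four cis neighbours.
Placing the ligands in turn and identifying arrangements related by rotation or reflection leaves 9 distinct geometric isomers.

9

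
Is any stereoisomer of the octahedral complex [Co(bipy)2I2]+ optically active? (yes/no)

yes

In an octahedral complex each vertex has one trans partner and four cis neighbours.
Each bipy is bidentate and must span two cis positions.
Working through the distinct placements yields 2 geometric isomers: I trans; I cis (chiral).
One of these lacks any improper symmetry element and so occurs as an enantiomeric pair, giving 2 + 1 = 3 stereoisomers in total.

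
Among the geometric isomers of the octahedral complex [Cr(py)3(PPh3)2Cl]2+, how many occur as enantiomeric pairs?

0

There are 3 geometric isomers: py mer, PPh3 cis; py mer, PPh3 trans; py fac, PPh3 cis.
Each arrangement has an internal mirror plane or centre of symmetry, so none is chiral.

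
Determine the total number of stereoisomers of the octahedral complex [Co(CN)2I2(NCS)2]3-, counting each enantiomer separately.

The distinct arrangements are (5 in all): CN trans, I trans, NCS trans; CN trans, I cis, NCS cis; CN cis, I cis, NCS trans; CN cis, I cis, NCS cis (chiral); CN cis, I trans, NCS cis.
One of these lacks any improper symmetry element and so occurs as an enantiomeric pair, giving 5 + 1 = 6 stereoisomers in total.

6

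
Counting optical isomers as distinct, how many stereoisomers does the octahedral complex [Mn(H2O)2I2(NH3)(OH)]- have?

8

The six octahedral sites form three mutually perpendicular trans pairs.
There are 6 geometric isomers: H2O trans, I trans; H2O trans, I cis; H2O cis, I cis (3 arrangements, 2 chiral); H2O cis, I trans.
Of these, 2 lack any improper symmetry element and so occur as enantiomeric pairs, giving 6 + 2 = 8 stereoisomers in total.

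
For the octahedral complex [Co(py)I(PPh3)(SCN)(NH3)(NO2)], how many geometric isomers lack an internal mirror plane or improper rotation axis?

15

Placing the ligands in turn and identifying arrangements related by rotation or reflection leaves 15 distinct geometric isomers.
Of these, 15 lack any improper symmetry element and so occur as enantiomeric pairs, giving 15 + 15 = 30 stereoisomers in total.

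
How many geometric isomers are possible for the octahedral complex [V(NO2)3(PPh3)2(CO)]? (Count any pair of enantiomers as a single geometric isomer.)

3

The six octahedral sites form three mutually perpendicular trans pairs.
Systematic placement gives 3 geometric isomers: NO2 mer, PPh3 trans; NO2 fac, PPh3 cis; NO2 mer, PPh3 cis.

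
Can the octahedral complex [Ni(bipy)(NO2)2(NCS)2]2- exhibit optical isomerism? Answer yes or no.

An octahedron has six vertices in three trans pairs; every non-trans pair is cis.
Each bipy is bidentate and must span two cis positions.
There are 3 geometric isomers: NO2 cis, NCS trans; NO2 cis, NCS cis (chiral); NO2 trans, NCS cis.
One of these lacks any improper symmetry element and so occurs as an enantiomeric pair, giving 3 + 1 = 4 stereoisomers in total.

yes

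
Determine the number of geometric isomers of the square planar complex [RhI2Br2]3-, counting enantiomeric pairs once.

2

Working through the distinct placements yields 2 geometric isomers: I cis; I trans.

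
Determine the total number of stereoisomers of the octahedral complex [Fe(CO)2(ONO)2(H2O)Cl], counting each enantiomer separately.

The distinct arrangements are (6 in all): CO trans, ONO trans; CO trans, ONO cis; CO cis, ONO trans; CO cis, ONO cis (3 arrangements, 2 chiral).
Of these, 2 lack any improper symmetry element and so occur as enantiomeric pairs, giving 6 + 2 = 8 stereoisomers in total.

8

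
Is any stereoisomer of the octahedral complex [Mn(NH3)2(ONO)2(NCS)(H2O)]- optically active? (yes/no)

yes

An octahedron has six vertices in three trans pairs; every non-trans pair is cis.
Systematic placement gives 6 geometric isomers: NH3 trans, ONO trans; NH3 cis, ONO cis (3 arrangements, 2 chiral); NH3 cis, ONO trans; NH3 trans, ONO cis.
Of these, 2 lack any improper symmetry element and so occur as enantiomeric pairs, giving 6 + 2 = 8 stereoisomers in total.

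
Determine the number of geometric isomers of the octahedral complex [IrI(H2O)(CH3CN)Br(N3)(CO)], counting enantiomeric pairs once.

An octahedron has six vertices in three trans pairs; every non-trans pair is cis.
Exhaustive case analysis gives 15 geometric isomers.

15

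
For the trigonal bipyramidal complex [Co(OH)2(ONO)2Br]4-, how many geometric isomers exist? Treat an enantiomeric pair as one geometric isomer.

In a trigonal bipyramid the two axial positions differ from the three equatorial ones.
Systematic enumeration (placing each ligand type in turn and discarding arrangements equivalent by rotation or reflection) gives 5 geometric isomers.

5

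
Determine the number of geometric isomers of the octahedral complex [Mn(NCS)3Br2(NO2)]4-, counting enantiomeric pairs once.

In an octahedral complex each vertex has one trans partner and four cis neighbours.
The distinct arrangements are (3 in all): NCS mer, Br trans; NCS fac, Br cis; NCS mer, Br cis.

3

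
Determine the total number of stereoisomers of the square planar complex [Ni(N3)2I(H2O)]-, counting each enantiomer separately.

2

In a square planar complex each vertex has one trans partner and two cis neighbours.
There are 2 geometric isomers: N3 cis; N3 trans.
Each arrangement has an internal mirror plane or centre of symmetry, so none is chiral.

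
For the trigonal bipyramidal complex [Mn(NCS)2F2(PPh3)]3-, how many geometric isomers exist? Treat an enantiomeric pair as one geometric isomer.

Exhaustive case analysis gives 5 geometric isomers.

5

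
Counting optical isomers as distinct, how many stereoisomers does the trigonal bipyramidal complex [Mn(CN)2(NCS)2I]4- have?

6

A trigonal bipyramid has two axial and three equatorial sites, which are chemically inequivalent.
Systematic enumeration (placing each ligand type in turn and discarding arrangements equivalent by rotation or reflection) gives 5 geometric isomers.
One of these lacks any improper symmetry element and so occurs as an enantiomeric pair, giving 5 + 1 = 6 stereoisomers in total.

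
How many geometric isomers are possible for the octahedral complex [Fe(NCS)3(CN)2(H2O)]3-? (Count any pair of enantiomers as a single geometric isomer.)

The six octahedral sites form three mutually perpendicular trans pairs.
Systematic placement gives 3 geometric isomers: NCS mer, CN trans; NCS mer, CN cis; NCS fac, CN cis.

3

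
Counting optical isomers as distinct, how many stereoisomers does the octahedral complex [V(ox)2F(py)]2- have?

An octahedron has six vertices in three trans pairs; every non-trans pair is cis.
Each ox is bidentate and must span two cis positions.
The distinct arrangements are (2 in all): F and py mutually cis (chiral); F and py mutually trans.
One of these lacks any improper symmetry element and so occurs as an enantiomeric pair, giving 2 + 1 = 3 stereoisomers in total.

3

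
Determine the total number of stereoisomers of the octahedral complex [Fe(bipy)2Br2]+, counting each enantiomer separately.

Each bipy is bidentate and must span two cis positions.
There are 2 geometric isomers: Br trans; Br cis (chiral).
One of these lacks any improper symmetry element and so occurs as an enantiomeric pair, giving 2 + 1 = 3 stereoisomers in total.

3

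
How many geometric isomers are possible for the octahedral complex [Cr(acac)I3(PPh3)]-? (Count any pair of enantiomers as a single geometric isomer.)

In an octahedral complex each vertex has one trans partner and four cis neighbours.
Each acac is bidentate and must span two cis positions.
There are 2 geometric isomers: I mer; I fac.

2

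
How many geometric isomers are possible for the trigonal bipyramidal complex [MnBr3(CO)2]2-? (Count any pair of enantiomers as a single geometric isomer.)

In a trigonal bipyramid the two axial positions differ from the three equatorial ones.
Systematic placement gives 3 geometric isomers: CO both equatorial; CO one axial, one equatorial; CO both axial.

3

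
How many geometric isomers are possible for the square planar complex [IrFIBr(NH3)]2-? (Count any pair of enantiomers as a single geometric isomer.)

3

A square has two trans pairs of vertices; adjacent vertices are cis.
Working through the distinct placements yields 3 geometric isomers: (Br/I trans, F/NH3 trans); (Br/NH3 trans, F/I trans); (Br/F trans, I/NH3 trans).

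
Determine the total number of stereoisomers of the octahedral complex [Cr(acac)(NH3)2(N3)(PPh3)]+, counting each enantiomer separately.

In an octahedral complex each vertex has one trans partner and four cis neighbours.
Each acac is bidentate and must span two cis positions.
The distinct arrangements are (4 in all): NH3 cis (3 arrangements, 2 chiral); NH3 trans.
Of these, 2 lack any improper symmetry element and so occur as enantiomeric pairs, giving 4 + 2 = 6 stereoisomers in total.

6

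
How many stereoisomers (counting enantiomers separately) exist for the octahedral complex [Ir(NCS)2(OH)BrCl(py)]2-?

Placing the ligands in turn and identifying arrangements related by rotation or reflection leaves 9 distinct geometric isomers.
Of these, 6 lack any improper symmetry element and so occur as enantiomeric pairs, giving 9 + 6 = 15 stereoisomers in total.

15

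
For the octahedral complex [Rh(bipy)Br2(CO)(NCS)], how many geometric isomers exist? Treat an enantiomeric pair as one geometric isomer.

In an octahedral complex each vertex has one trans partner and four cis neighbours.
Each bipy is bidentate and must span two cis positions.
Systematic placement gives 4 geometric isomers: Br trans; Br cis (3 arrangements, 2 chiral).

4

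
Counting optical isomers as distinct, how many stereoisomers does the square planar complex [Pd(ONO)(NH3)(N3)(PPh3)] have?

In a square planar complex each vertex has one trans partner and two cis neighbours.
There are 3 geometric isomers: (N3/ONO trans, NH3/PPh3 trans); (N3/PPh3 trans, NH3/ONO trans); (N3/NH3 trans, ONO/PPh3 trans).
Each arrangement has an internal mirror plane or centre of symmetry, so none is chiral.

3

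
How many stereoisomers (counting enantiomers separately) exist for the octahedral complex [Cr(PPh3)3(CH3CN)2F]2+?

3

The six octahedral sites form three mutually perpendicular trans pairs.
There are 3 geometric isomers: PPh3 mer, CH3CN trans; PPh3 mer, CH3CN cis; PPh3 fac, CH3CN cis.
Each arrangement has an internal mirror plane or centre of symmetry, so none is chiral.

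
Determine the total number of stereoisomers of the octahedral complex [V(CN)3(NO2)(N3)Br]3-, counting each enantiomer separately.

The six octahedral sites form three mutually perpendicular trans pairs.
The distinct arrangements are (4 in all): CN mer (3 arrangements); CN fac (chiral).
One of these lacks any improper symmetry element and so occurs as an enantiomeric pair, giving 4 + 1 = 5 stereoisomers in total.

5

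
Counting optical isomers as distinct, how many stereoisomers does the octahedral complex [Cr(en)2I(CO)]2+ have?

3

Each en is bidentate and must span two cis positions.
There are 2 geometric isomers: I and CO mutually trans; I and CO mutually cis (chiral).
One of these lacks any improper symmetry element and so occurs as an enantiomeric pair, giving 2 + 1 = 3 stereoisomers in total.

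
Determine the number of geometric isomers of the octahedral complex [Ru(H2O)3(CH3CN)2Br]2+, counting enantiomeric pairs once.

An octahedron has six vertices in three trans pairs; every non-trans pair is cis.
Working through the distinct placements yields 3 geometric isomers: H2O mer, CH3CN cis; H2O mer, CH3CN trans; H2O fac, CH3CN cis.

3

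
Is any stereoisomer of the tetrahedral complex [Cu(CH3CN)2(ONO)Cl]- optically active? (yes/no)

In a tetrahedral complex all four positions are equivalent and every pair of ligands is adjacent — there is no cis/trans distinction.
Only one geometric arrangement is possible.

no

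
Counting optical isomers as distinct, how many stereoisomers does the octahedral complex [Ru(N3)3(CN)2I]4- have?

3

In an octahedral complex each vertex has one trans partner and four cis neighbours.
Systematic placement gives 3 geometric isomers: N3 mer, CN trans; N3 mer, CN cis; N3 fac, CN cis.
Each arrangement has an internal mirror plane or centre of symmetry, so none is chiral.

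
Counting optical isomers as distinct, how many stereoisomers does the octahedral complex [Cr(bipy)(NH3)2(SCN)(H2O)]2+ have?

6

Each bipy is bidentate and must span two cis positions.
Systematic placement gives 4 geometric isomers: NH3 cis (3 arrangements, 2 chiral); NH3 trans.
Of these, 2 lack any improper symmetry element and so occur as enantiomeric pairs, giving 4 + 2 = 6 stereoisomers in total.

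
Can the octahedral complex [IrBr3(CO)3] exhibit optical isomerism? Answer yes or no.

The six octahedral sites form three mutually perpendicular trans pairs.
Working through the distinct placements yields 2 geometric isomers: Br mer; Br fac.
Each arrangement has an internal mirror plane or centre of symmetry, so none is chiral.

no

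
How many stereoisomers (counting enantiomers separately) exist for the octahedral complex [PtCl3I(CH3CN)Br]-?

5

Systematic placement gives 4 geometric isomers: Cl mer (3 arrangements); Cl fac (chiral).
One of these lacks any improper symmetry element and so occurs as an enantiomeric pair, giving 4 + 1 = 5 stereoisomers in total.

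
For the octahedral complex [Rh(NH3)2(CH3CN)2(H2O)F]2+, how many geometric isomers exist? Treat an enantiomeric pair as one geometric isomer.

6

An octahedron has six vertices in three trans pairs; every non-trans pair is cis.
Systematic placement gives 6 geometric isomers: NH3 trans, CH3CN trans; NH3 cis, CH3CN trans; NH3 trans, CH3CN cis; NH3 cis, CH3CN cis (3 arrangements, 2 chiral).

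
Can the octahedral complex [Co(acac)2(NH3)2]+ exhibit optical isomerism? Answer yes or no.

yes

Each acac is bidentate and must span two cis positions.
Systematic placement gives 2 geometric isomers: NH3 trans; NH3 cis (chiral).
One of these lacks any improper symmetry element and so occurs as an enantiomeric pair, giving 2 + 1 = 3 stereoisomers in total.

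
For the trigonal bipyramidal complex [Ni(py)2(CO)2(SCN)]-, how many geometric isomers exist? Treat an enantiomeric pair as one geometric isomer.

5

Systematic enumeration (placing each ligand type in turn and discarding arrangements equivalent by rotation or reflection) gives 5 geometric isomers.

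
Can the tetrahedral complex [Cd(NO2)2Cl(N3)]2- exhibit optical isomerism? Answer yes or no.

Only one geometric arrangement is possible.

no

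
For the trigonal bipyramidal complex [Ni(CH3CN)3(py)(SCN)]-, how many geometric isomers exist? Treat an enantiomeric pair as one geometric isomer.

In a trigonal bipyramid the two axial positions differ from the three equatorial ones.
Working through the distinct placements yields 4 geometric isomers: py equatorial, SCN equatorial; py equatorial, SCN axial; py axial, SCN equatorial; py axial, SCN axial.

4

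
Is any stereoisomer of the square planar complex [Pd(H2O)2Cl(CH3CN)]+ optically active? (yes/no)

no

In a square planar complex each vertex has one trans partner and two cis neighbours.
Systematic placement gives 2 geometric isomers: H2O cis; H2O trans.
Each arrangement has an internal mirror plane or centre of symmetry, so none is chiral.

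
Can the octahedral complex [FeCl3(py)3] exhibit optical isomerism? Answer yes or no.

An octahedron has six vertices in three trans pairs; every non-trans pair is cis.
Working through the distinct placements yields 2 geometric isomers: Cl mer; Cl fac.
Each arrangement has an internal mirror plane or centre of symmetry, so none is chiral.

no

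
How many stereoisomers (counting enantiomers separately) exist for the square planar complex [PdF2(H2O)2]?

There are 2 geometric isomers: F cis; F trans.
Each arrangement has an internal mirror plane or centre of symmetry, so none is chiral.

2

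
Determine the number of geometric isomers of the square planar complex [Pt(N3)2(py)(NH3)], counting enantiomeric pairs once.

A square has two trans pairs of vertices; adjacent vertices are cis.
There are 2 geometric isomers: N3 cis; N3 trans.

2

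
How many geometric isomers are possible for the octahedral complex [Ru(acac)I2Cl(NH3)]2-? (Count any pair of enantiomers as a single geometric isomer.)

4

The six octahedral sites form three mutually perpendicular trans pairs.
Each acac is bidentate and must span two cis positions.
Working through the distinct placements yields 4 geometric isomers: I cis (3 arrangements, 2 chiral); I trans.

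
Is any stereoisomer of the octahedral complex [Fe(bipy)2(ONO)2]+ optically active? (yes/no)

In an octahedral complex each vertex has one trans partner and four cis neighbours.
Each bipy is bidentate and must span two cis positions.
Working through the distinct placements yields 2 geometric isomers: ONO trans; ONO cis (chiral).
One of these lacks any improper symmetry element and so occurs as an enantiomeric pair, giving 2 + 1 = 3 stereoisomers in total.

yes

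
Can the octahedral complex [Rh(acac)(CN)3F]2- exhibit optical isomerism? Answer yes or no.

In an octahedral complex each vertex has one trans partner and four cis neighbours.
Each acac is bidentate and must span two cis positions.
The distinct arrangements are (2 in all): CN mer; CN fac.
Each arrangement has an internal mirror plane or centre of symmetry, so none is chiral.

no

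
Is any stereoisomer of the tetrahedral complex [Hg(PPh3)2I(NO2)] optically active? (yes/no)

All four vertices of a tetrahedron are equivalent and mutually adjacent, so cis/trans isomerism cannot arise.
Only one geometric arrangement is possible.

no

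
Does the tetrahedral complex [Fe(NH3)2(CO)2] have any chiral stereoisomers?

All four vertices of a tetrahedron are equivalent and mutually adjacent, so cis/trans isomerism cannot arise.
Only one geometric arrangement is possible.

no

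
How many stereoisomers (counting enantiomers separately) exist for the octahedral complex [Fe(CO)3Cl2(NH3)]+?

3

In an octahedral complex each vertex has one trans partner and four cis neighbours.
Working through the distinct placements yields 3 geometric isomers: CO mer, Cl cis; CO mer, Cl trans; CO fac, Cl cis.
Each arrangement has an internal mirror plane or centre of symmetry, so none is chiral.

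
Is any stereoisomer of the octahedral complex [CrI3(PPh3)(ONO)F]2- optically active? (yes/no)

yes

An octahedron has six vertices in three trans pairs; every non-trans pair is cis.
Systematic placement gives 4 geometric isomers: I mer (3 arrangements); I fac (chiral).
One of these lacks any improper symmetry element and so occurs as an enantiomeric pair, giving 4 + 1 = 5 stereoisomers in total.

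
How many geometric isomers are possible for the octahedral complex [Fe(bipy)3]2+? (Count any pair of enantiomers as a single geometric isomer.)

1

An octahedron has six vertices in three trans pairs; every non-trans pair is cis.
Each bipy is bidentate and must span two cis positions.
Only one geometric arrangement is possible; it has no improper symmetry element, so it exists as a pair of enantiomers (2 stereoisomers).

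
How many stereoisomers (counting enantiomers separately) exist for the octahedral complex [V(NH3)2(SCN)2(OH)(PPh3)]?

8

The six octahedral sites form three mutually perpendicular trans pairs.
Working through the distinct placements yields 6 geometric isomers: NH3 trans, SCN trans; NH3 trans, SCN cis; NH3 cis, SCN trans; NH3 cis, SCN cis (3 arrangements, 2 chiral).
Of these, 2 lack any improper symmetry element and so occur as enantiomeric pairs, giving 6 + 2 = 8 stereoisomers in total.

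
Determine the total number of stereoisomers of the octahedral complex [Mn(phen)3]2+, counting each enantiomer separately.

2

The six octahedral sites form three mutually perpendicular trans pairs.
Each phen is bidentate and must span two cis positions.
Only one geometric arrangement is possible; it has no improper symmetry element, so it exists as a pair of enantiomers (2 stereoisomers).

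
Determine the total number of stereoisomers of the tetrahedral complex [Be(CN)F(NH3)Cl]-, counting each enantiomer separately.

2

All four vertices of a tetrahedron are equivalent and mutually adjacent, so cis/trans isomerism cannot arise.
Only one geometric arrangement is possible; it has no improper symmetry element, so it exists as a pair of enantiomers (2 stereoisomers).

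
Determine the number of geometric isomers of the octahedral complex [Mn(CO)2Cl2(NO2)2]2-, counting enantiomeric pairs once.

Systematic placement gives 5 geometric isomers: CO trans, Cl trans, NO2 trans; CO trans, Cl cis, NO2 cis; CO cis, Cl cis, NO2 trans; CO cis, Cl cis, NO2 cis (chiral); CO cis, Cl trans, NO2 cis.

5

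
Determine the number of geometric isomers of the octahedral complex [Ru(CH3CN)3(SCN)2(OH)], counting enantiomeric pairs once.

The six octahedral sites form three mutually perpendicular trans pairs.
The distinct arrangements are (3 in all): CH3CN mer, SCN trans; CH3CN mer, SCN cis; CH3CN fac, SCN cis.

3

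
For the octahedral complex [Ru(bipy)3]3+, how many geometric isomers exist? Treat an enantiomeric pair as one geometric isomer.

1

In an octahedral complex each vertex has one trans partner and four cis neighbours.
Each bipy is bidentate and must span two cis positions.
Only one geometric arrangement is possible; it has no improper symmetry element, so it exists as a pair of enantiomers (2 stereoisomers).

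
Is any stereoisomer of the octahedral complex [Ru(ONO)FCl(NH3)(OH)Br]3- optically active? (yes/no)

yes

The six octahedral sites form three mutually perpendicular trans pairs.
Exhaustive case analysis gives 15 geometric isomers.
Of these, 15 lack any improper symmetry element and so occur as enantiomeric pairs, giving 15 + 15 = 30 stereoisomers in total.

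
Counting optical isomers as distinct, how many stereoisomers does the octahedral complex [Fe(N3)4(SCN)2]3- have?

The six octahedral sites form three mutually perpendicular trans pairs.
Working through the distinct placements yields 2 geometric isomers: SCN trans; SCN cis.
Each arrangement has an internal mirror plane or centre of symmetry, so none is chiral.

2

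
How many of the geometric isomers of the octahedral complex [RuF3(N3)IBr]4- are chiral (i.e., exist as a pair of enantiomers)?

1

In an octahedral complex each vertex has one trans partner and four cis neighbours.
The distinct arrangements are (4 in all): F mer (3 arrangements); F fac (chiral).
One of these lacks any improper symmetry element and so occurs as an enantiomeric pair, giving 4 + 1 = 5 stereoisomers in total.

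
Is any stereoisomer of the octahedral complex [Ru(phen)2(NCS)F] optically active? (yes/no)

yes

An octahedron has six vertices in three trans pairs; every non-trans pair is cis.
Each phen is bidentate and must span two cis positions.
Systematic placement gives 2 geometric isomers: NCS and F mutually trans; NCS and F mutually cis (chiral).
One of these lacks any improper symmetry element and so occurs as an enantiomeric pair, giving 2 + 1 = 3 stereoisomers in total.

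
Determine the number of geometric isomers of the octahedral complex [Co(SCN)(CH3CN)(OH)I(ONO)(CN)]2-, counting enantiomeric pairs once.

An octahedron has six vertices in three trans pairs; every non-trans pair is cis.
Systematic enumeration (placing each ligand type in turn and discarding arrangements equivalent by rotation or reflection) gives 15 geometric isomers.

15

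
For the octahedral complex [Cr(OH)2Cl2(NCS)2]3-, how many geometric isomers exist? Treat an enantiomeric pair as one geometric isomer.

5

An octahedron has six vertices in three trans pairs; every non-trans pair is cis.
There are 5 geometric isomers: OH trans, Cl trans, NCS trans; OH cis, Cl trans, NCS cis; OH trans, Cl cis, NCS cis; OH cis, Cl cis, NCS cis (chiral); OH cis, Cl cis, NCS trans.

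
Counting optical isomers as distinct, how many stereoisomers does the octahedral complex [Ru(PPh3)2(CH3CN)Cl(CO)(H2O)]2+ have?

15

An octahedron has six vertices in three trans pairs; every non-trans pair is cis.
Placing the ligands in turn and identifying arrangements related by rotation or reflection leaves 9 distinct geometric isomers.
Of these, 6 lack any improper symmetry element and so occur as enantiomeric pairs, giving 9 + 6 = 15 stereoisomers in total.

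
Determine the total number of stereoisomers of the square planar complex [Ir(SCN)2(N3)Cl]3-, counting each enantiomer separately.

In a square planar complex each vertex has one trans partner and two cis neighbours.
Working through the distinct placements yields 2 geometric isomers: SCN cis; SCN trans.
Each arrangement has an internal mirror plane or centre of symmetry, so none is chiral.

2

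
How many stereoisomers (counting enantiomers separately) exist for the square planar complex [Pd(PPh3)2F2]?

2

Systematic placement gives 2 geometric isomers: PPh3 cis; PPh3 trans.
Each arrangement has an internal mirror plane or centre of symmetry, so none is chiral.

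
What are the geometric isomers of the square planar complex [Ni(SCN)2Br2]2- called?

cis and trans

There are 2 geometric isomers: SCN cis; SCN trans.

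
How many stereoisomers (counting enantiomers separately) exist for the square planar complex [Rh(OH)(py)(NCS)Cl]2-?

Working through the distinct placements yields 3 geometric isomers: (Cl/OH trans, NCS/py trans); (Cl/py trans, NCS/OH trans); (Cl/NCS trans, OH/py trans).
Each arrangement has an internal mirror plane or centre of symmetry, so none is chiral.

3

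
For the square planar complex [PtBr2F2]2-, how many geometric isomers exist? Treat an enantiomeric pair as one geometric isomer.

In a square planar complex each vertex has one trans partner and two cis neighbours.
There are 2 geometric isomers: Br cis; Br trans.

2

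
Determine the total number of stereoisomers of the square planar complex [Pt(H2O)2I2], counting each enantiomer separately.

A square has two trans pairs of vertices; adjacent vertices are cis.
There are 2 geometric isomers: H2O cis; H2O trans.
Each arrangement has an internal mirror plane or centre of symmetry, so none is chiral.

2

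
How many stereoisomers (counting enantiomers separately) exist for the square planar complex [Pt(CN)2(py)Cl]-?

A square has two trans pairs of vertices; adjacent vertices are cis.
Working through the distinct placements yields 2 geometric isomers: CN cis; CN trans.
Each arrangement has an internal mirror plane or centre of symmetry, so none is chiral.

2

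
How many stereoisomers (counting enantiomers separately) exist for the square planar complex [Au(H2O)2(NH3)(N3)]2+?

2

In a square planar complex each vertex has one trans partner and two cis neighbours.
There are 2 geometric isomers: H2O cis; H2O trans.
Each arrangement has an internal mirror plane or centre of symmetry, so none is chiral.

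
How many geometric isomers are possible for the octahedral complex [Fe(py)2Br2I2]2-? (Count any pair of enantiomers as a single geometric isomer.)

5

In an octahedral complex each vertex has one trans partner and four cis neighbours.
There are 5 geometric isomers: py trans, Br trans, I trans; py cis, Br trans, I cis; py trans, Br cis, I cis; py cis, Br cis, I cis (chiral); py cis, Br cis, I trans.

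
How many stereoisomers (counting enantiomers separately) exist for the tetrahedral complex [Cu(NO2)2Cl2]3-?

1

Only one geometric arrangement is possible.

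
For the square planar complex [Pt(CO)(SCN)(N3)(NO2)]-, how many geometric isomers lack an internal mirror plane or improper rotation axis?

In a square planar complex each vertex has one trans partner and two cis neighbours.
Working through the distinct placements yields 3 geometric isomers: (CO/NO2 trans, N3/SCN trans); (CO/SCN trans, N3/NO2 trans); (CO/N3 trans, NO2/SCN trans).
Each arrangement has an internal mirror plane or centre of symmetry, so none is chiral.

0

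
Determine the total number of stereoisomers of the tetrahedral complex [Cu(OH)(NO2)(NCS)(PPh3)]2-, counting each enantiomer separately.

Only one geometric arrangement is possible; it has no improper symmetry element, so it exists as a pair of enantiomers (2 stereoisomers).

2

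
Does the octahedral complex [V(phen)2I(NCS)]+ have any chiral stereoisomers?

yes

In an octahedral complex each vertex has one trans partner and four cis neighbours.
Each phen is bidentate and must span two cis positions.
There are 2 geometric isomers: I and NCS mutually trans; I and NCS mutually cis (chiral).
One of these lacks any improper symmetry element and so occurs as an enantiomeric pair, giving 2 + 1 = 3 stereoisomers in total.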